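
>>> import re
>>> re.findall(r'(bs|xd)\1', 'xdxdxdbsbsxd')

['xd', 'bs']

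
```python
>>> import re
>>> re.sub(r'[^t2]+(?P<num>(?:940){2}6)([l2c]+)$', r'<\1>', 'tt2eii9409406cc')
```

Pattern: one or more of any character except [t2]; then the literal '940' repeated 2 times, then the literal '6' (captured as 'num'); then one or more of one of [l2c] (captured); then anchored at the end.
Matches: at [3:15] → 'eii9409406cc'.
`\1` in the replacement pulls in group 1's text for each match.

'tt2<9409406>'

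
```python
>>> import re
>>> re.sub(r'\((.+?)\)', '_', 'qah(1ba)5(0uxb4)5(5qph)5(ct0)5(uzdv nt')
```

Matches: at [3:8] → '(1ba)'; at [9:16] → '(0uxb4)'; at [17:23] → '(5qph)'; at [24:29] → '(ct0)'.
`sub` substitutes '_' at each match site.

'qah_5_5_5_5(uzdv nt'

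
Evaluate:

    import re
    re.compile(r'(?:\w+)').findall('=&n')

With no groups in the pattern, `findall` gives back each whole match — 1 here.

['n']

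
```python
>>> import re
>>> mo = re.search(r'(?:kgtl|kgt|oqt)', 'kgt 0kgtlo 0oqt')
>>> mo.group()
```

'kgt'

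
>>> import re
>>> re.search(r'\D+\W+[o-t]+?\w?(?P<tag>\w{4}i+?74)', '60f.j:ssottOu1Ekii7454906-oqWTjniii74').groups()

('u1Ekii74',)

The match spans [2:20] → 'f.j:ssottOu1Ekii74'.
Captured: group 1 = 'u1Ekii74'.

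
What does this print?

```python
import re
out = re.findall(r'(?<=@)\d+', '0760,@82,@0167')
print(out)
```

['82', '0167']

The lookaround is zero-width — it requires the adjacent text to match without consuming it, so the asserted text isn't part of the match.
Matches: at [6:8] → '82'; at [10:14] → '0167'.
With no groups in the pattern, `findall` gives back each whole match — 2 here.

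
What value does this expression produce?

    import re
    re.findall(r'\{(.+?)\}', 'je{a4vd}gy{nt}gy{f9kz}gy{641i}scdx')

Because the quantifier is non-greedy, it stops expanding at the earliest point where the rest of the pattern can succeed.
Because there's exactly one group, `findall` drops the full match and keeps group 1 from each hit.

['a4vd', 'nt', 'f9kz', '641i']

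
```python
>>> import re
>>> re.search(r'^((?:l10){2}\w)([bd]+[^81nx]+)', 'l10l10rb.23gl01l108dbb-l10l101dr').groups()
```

('l10l10r', 'b.23gl0')

The match spans [0:14] → 'l10l10rb.23gl0'.
Captured: group 1 = 'l10l10r', group 2 = 'b.23gl0'.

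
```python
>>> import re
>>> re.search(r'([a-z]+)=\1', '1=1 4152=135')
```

None

After group 1 captures some text, `\1` only succeeds where that same text appears again.
Here the pattern never matches, so the call returns None.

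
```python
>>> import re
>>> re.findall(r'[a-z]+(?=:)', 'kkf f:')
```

Because the assertion is zero-width, the text it checks is not consumed and won't appear in the result.
Walking the string: at [4:5] → 'f'.
`findall` yields the raw match text (1 of them) because the pattern has no groups.

['f']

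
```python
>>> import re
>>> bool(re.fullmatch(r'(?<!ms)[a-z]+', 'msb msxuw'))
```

False

The negative lookahead/lookbehind blocks any match where the forbidden context is present.
`re.fullmatch` requires the pattern to consume the entire string.
Here the pattern can't cover the whole string, so the call returns None, and `bool(None)` is False.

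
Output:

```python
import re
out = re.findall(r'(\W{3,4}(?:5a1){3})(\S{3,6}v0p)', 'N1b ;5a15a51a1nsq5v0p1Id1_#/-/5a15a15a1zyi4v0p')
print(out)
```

[('#/-/5a15a15a1', 'zyi4v0p')]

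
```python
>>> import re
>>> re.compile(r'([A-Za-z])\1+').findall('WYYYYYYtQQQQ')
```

['Y', 'Q']

A backreference is literal: `\1` must see the identical characters the first group matched.
With a single group, `findall` returns only what that group captured — 2 items.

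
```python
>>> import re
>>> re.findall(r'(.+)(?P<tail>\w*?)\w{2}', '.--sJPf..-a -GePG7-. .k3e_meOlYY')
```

[('.--sJPf..-a -GePG7-. .k3e_meOl', '')]

This matches one or more of any character (captured); then zero or more of a word character (lazy) (captured as 'tail'); then exactly 2 of a word character.
Walking the string: at [0:32] match '.--sJPf..-a -GePG7-. .k3e_meOlYY', groups = ('.--sJPf..-a -GePG7-. .k3e_meOl', '').
With 2 capturing groups, `findall` returns a 2-tuple per match.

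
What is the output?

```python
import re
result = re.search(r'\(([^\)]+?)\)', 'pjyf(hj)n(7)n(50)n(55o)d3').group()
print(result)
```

The match spans [4:8] → '(hj)'.

(hj)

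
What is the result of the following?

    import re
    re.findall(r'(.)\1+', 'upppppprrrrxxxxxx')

['p', 'r', 'x']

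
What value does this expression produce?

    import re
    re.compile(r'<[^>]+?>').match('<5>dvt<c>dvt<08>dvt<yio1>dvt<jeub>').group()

'<5>'

`re.match` only tries the pattern at the start of the string.
The match spans [0:3] → '<5>'.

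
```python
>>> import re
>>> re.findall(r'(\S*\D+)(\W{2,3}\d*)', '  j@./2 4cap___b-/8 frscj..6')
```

[('  j@', './2'), ('4cap___b-/8 frscj', '..6')]

Pattern: zero or more of a non-whitespace character, then one or more of a non-digit (captured); then 2 to 3 of a non-word character, then zero or more of a digit (captured).
With 2 capturing groups, `findall` returns a 2-tuple per match.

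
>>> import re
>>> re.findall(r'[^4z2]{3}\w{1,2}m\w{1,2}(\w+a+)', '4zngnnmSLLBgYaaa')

Pattern: exactly 3 of any character except [4z2], then 1 to 2 of a word character; then a literal 'm', then 1 to 2 of a word character; then one or more of a word character, then one or more of the literal 'a' (captured).
Scanning left to right: at [2:16] match 'ngnnmSLLBgYaaa', group 1 = 'LBgYaaa'.
One capturing group, so `findall` returns just the captured substring from the one match — 1 in all.

['LBgYaaa']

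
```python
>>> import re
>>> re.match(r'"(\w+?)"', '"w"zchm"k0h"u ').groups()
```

('w',)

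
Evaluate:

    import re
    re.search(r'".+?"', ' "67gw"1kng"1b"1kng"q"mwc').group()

'"67gw"'

Because the quantifier is non-greedy, it stops expanding at the earliest point where the rest of the pattern can succeed.
`search` walks the string left to right and returns the first match it finds.
The match spans [1:7] → '"67gw"'.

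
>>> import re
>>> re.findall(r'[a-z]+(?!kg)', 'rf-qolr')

`(?!…)`/`(?<!…)` only lets a position through if the neighbouring text does NOT match; no characters are consumed.
With no groups in the pattern, `findall` gives back each whole match — 2 here.

['rf', 'qolr']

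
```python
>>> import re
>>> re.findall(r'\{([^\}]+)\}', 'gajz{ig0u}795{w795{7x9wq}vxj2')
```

`findall` collects group 1 from each match (2 total).

['ig0u', 'w795{7x9wq']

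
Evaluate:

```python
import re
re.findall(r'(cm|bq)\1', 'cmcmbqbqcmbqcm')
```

['cm', 'bq']

`\1` is not a pattern — it's the concrete string captured by group 1, re-applied verbatim.
Matches: at [0:4] match 'cmcm', group 1 = 'cm'; at [4:8] match 'bqbq', group 1 = 'bq'.
One capturing group, so `findall` returns just the captured substring from each match — 2 in all.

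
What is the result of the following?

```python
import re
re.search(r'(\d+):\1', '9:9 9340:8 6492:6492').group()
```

'9:9'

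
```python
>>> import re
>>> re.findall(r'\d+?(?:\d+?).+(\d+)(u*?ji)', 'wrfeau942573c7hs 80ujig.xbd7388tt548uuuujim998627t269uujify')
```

[('9', 'uuji')]

Pattern: one or more of a digit (lazy); then one or more of a digit (lazy) (non-capturing group); then one or more of any character; then one or more of a digit (captured); then zero or more of a literal 'u' (lazy), then the literal 'ji' (captured).
Scanning left to right: at [6:57] match '942573c7hs 80ujig.xbd7388tt548uuuujim998627t269uuji', groups = ('9', 'uuji').
`findall` packs the 2 group values into a tuple for every match.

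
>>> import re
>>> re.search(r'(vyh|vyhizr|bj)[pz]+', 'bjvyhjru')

`re.search` tries every starting position until one works.
Here nothing in the string fits, so the call returns None.

None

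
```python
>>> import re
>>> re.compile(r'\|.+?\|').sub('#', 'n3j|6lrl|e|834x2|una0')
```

'n3j#e#una0'

A non-greedy quantifier consumes as few characters as it can — just enough that the remainder of the pattern still matches from where it stops; whatever follows it matches normally.
Matches: at [3:9] → '|6lrl|'; at [10:17] → '|834x2|'.
Each match is replaced by '#'.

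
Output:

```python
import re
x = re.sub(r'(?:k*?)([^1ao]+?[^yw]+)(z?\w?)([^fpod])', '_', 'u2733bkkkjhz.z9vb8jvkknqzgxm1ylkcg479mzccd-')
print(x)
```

This matches zero or more of a literal 'k' (lazy) (non-capturing group); then one or more of any character except [1ao] (lazy), then one or more of any character except [yw] (captured); then optionally a literal 'z', then optionally a word character (captured); then any character except [fpod] (captured).
Matches: at [0:31] → 'u2733bkkkjhz.z9vb8jvkknqzgxm1yl'; at [31:43] → 'kcg479mzccd-'.
Each match is replaced by '_'.

__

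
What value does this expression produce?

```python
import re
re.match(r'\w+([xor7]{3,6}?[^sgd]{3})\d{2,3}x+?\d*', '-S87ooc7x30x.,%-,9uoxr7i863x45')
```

None

Pattern: one or more of a word character; then 3 to 6 of one of [xor7] (lazy), then exactly 3 of any character except [sgd] (captured); then 2 to 3 of a digit, then one or more of the literal 'x' (lazy), then zero or more of a digit.
With `match`, the pattern is implicitly anchored at the beginning.
Here the pattern fails at index 0, so the call returns None.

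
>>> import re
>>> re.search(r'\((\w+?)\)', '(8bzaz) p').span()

`re.search` tries every starting position until one works.
The match spans [0:7] → '(8bzaz)'.
Captured: group 1 = '8bzaz'.

(0, 7)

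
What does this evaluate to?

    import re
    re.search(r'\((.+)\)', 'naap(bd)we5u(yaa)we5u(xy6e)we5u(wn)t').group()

'(bd)we5u(yaa)we5u(xy6e)we5u(wn)'

`search` walks the string left to right and returns the first match it finds.
The match spans [4:35] → '(bd)we5u(yaa)we5u(xy6e)we5u(wn)'.
Captured: group 1 = 'bd)we5u(yaa)we5u(xy6e)we5u(wn'.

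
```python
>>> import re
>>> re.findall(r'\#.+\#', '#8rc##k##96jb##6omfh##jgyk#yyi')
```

`findall` yields the raw match text (1 of them) because the pattern has no groups.

['#8rc##k##96jb##6omfh##jgyk#']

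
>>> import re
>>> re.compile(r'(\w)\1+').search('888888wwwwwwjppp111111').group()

'888888'

After group 1 captures some text, `\1` only succeeds where that same text appears again.
Unlike `match`, `search` isn't anchored — it looks for the pattern anywhere in the string.
The match spans [0:6] → '888888'.
Captured: group 1 = '8'.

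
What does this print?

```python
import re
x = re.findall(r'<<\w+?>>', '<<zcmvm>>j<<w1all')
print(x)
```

With no groups in the pattern, `findall` gives back each whole match — 1 here.

['<<zcmvm>>']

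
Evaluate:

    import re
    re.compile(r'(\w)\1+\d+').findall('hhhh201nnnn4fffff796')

The backreference `\1` re-matches whatever the first group consumed, character for character.
With a single group, `findall` returns only what that group captured — 3 items.

['h', 'n', 'f']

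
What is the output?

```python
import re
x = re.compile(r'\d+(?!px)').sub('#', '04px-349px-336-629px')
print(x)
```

The negative lookaround is zero-width — it rules out positions where the adjacent text would match, without consuming anything.
Each match is replaced by '#'.

#4px-#9px-#-#9px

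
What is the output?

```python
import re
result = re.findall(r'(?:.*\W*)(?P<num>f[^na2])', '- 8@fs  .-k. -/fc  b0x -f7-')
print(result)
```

['f7']

This matches zero or more of any character, then zero or more of a non-word character (non-capturing group); then the literal 'f', then any character except [na2] (captured as 'num').
Because there's exactly one group, `findall` drops the full match and keeps group 1 from the one hit.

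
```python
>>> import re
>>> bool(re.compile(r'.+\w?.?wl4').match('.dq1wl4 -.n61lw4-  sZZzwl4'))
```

`re.match` only tries the pattern at the start of the string.
The match spans [0:26] → '.dq1wl4 -.n61lw4-  sZZzwl4'.

True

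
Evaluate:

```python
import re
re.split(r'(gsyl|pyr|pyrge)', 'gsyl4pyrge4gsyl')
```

['', 'gsyl', '4', 'pyr', 'ge4', 'gsyl', '']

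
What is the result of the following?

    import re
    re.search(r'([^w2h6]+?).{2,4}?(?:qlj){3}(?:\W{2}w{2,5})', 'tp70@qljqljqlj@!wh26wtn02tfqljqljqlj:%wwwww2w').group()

'tn02tfqljqljqlj:%wwwww'

Pattern: one or more of any character except [w2h6] (lazy) (captured); then 2 to 4 of any character (lazy), then the literal 'qlj' repeated 3 times; then exactly 2 of a non-word character, then 2 to 5 of a literal 'w' (non-capturing group).
`re.search` scans for the first position where the pattern succeeds.
The match spans [21:43] → 'tn02tfqljqljqlj:%wwwww'.
Captured: group 1 = 'tn'.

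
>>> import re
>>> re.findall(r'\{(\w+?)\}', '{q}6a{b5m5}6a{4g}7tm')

['q', 'b5m5', '4g']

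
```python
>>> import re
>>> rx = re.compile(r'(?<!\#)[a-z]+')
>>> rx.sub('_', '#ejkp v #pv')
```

`(?!…)`/`(?<!…)` only lets a position through if the neighbouring text does NOT match; no characters are consumed.
Matches: at [2:5] → 'jkp'; at [6:7] → 'v'; at [10:11] → 'v'.
Every occurrence is swapped for '_'.

'#e_ _ #p_'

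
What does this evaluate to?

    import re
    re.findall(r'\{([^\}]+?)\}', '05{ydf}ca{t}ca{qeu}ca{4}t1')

['ydf', 't', 'qeu', '4']

Because there's exactly one group, `findall` drops the full match and keeps group 1 from each hit.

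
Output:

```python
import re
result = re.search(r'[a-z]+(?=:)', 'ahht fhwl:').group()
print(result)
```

Because the assertion is zero-width, the text it checks is not consumed and won't appear in the result.
`search` walks the string left to right and returns the first match it finds.
The match spans [5:9] → 'fhwl'.

fhwl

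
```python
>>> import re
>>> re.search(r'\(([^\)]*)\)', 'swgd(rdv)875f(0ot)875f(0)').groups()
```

('rdv',)

The match spans [4:9] → '(rdv)'.
Captured: group 1 = 'rdv'.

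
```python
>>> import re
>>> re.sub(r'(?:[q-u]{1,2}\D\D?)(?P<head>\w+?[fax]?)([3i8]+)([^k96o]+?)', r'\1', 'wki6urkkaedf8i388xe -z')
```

'wki6aedfe -z'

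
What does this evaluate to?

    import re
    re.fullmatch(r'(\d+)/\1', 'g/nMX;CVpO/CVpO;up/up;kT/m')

None

After group 1 captures some text, `\1` only succeeds where that same text appears again.
`re.fullmatch` is like wrapping the pattern in `^…$` (in single-line mode).
Here the string isn't matched end-to-end, so the call returns None.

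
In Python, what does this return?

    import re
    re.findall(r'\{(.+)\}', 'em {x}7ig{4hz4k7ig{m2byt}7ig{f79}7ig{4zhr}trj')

['x}7ig{4hz4k7ig{m2byt}7ig{f79}7ig{4zhr']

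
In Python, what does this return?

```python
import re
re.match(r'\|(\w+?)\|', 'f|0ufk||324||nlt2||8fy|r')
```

None

`re.match` won't scan ahead — the pattern has to work from the very first character.
Here the pattern fails at index 0, so the call returns None.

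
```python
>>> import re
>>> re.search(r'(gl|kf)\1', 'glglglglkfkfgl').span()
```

(0, 4)

`\1` is not a pattern — it's the concrete string captured by group 1, re-applied verbatim.
The match spans [0:4] → 'glgl'.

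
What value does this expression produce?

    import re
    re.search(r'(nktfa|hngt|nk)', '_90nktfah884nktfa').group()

Alternation tries branches left to right and keeps the first one that lets the overall match succeed at that position.
`re.search` scans for the first position where the pattern succeeds.
The match spans [3:8] → 'nktfa'.
Captured: group 1 = 'nktfa'.

'nktfa'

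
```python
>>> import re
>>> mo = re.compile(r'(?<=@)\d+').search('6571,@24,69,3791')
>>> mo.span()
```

(6, 8)

The `(?=…)`/`(?<=…)` assertion just peeks at neighbouring text; it doesn't advance the match position.
The match spans [6:8] → '24'.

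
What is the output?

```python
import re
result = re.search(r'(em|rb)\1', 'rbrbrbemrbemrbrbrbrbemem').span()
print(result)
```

`\1` is not a pattern — it's the concrete string captured by group 1, re-applied verbatim.
`search` walks the string left to right and returns the first match it finds.
The match spans [0:4] → 'rbrb'.
Captured: group 1 = 'rb'.

(0, 4)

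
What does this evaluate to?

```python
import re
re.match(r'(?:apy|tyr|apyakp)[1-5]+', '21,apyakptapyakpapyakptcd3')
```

None

With `match`, the pattern is implicitly anchored at the beginning.
Here the string doesn't start with a match, so the call returns None.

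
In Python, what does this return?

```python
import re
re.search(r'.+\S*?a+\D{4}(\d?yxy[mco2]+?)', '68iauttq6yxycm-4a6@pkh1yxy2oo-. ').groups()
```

('6yxyc',)

The match spans [0:13] → '68iauttq6yxyc'.
Captured: group 1 = '6yxyc'.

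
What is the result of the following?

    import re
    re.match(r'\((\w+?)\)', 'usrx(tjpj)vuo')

None

`re.match` won't scan ahead — the pattern has to work from the very first character.
Here the pattern fails at index 0, so the call returns None.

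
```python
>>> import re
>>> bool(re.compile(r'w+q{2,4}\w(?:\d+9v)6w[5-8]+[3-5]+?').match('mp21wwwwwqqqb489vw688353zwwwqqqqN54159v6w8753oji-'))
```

False

Pattern: one or more of the literal 'w', then 2 to 4 of the literal 'q', then a word character; then one or more of a digit, then the literal '9v' (non-capturing group); then the literal '6w', then one or more of a character in [5-8], then one or more of a character in [3-5] (lazy).
`match` is anchored at position 0; if the pattern doesn't fit there, it returns None.
Here position 0 doesn't satisfy it, so the call returns None, and `bool(None)` is False.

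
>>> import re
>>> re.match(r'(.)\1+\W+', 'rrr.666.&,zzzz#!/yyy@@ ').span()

(0, 4)

`re.match` won't scan ahead — the pattern has to work from the very first character.
The match spans [0:4] → 'rrr.'.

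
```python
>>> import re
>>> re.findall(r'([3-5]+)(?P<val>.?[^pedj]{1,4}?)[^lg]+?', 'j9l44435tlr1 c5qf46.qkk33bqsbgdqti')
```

[('44435', 'tl'), ('5', 'qf'), ('33', 'bq')]

The `?` after the quantifier makes it lazy — it takes as little as possible before letting the rest of the pattern try.
`findall` packs the 2 group values into a tuple for every match.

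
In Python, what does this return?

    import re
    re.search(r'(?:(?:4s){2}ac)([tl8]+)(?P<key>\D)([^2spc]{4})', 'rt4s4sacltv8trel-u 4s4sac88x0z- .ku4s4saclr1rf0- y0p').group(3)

This matches the literal '4s' repeated 2 times, then the literal 'ac' (non-capturing group); then one or more of one of [tl8] (captured); then a non-digit (captured as 'key'); then exactly 4 of any character except [2spc] (captured).
`re.search` scans for the first position where the pattern succeeds.
The match spans [2:15] → '4s4sacltv8tre'.
Captured: group 1 = 'lt', group 2 = 'v', group 3 = '8tre'.

'8tre'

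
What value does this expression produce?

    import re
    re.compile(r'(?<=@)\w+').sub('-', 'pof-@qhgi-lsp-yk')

The `(?=…)`/`(?<=…)` assertion just peeks at neighbouring text; it doesn't advance the match position.
Each match is replaced by '-'.

'pof-@--lsp-yk'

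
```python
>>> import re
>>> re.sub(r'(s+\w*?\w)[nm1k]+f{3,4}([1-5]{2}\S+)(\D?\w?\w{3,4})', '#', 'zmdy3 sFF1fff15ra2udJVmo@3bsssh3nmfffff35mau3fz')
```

`sub` substitutes '#' at each match site.

'zmdy3 #'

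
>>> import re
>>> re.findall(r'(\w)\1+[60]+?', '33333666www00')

['3', 'w']

`\1` is not a pattern — it's the concrete string captured by group 1, re-applied verbatim.
With a single group, `findall` returns only what that group captured — 2 items.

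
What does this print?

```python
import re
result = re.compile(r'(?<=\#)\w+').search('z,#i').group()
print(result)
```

i

Because the assertion is zero-width, the text it checks is not consumed and won't appear in the result.
`re.search` tries every starting position until one works.
The match spans [3:4] → 'i'.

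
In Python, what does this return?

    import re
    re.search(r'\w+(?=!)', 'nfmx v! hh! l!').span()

(5, 6)

Because the assertion is zero-width, the text it checks is not consumed and won't appear in the result.
Unlike `match`, `search` isn't anchored — it looks for the pattern anywhere in the string.
The match spans [5:6] → 'v'.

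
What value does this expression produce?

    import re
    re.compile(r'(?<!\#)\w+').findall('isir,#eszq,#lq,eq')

['isir', 'szq', 'q', 'eq']

The negative lookahead/lookbehind blocks any match where the forbidden context is present.
Scanning left to right: at [0:4] → 'isir'; at [7:10] → 'szq'; at [13:14] → 'q'; at [15:17] → 'eq'.
`findall` yields the raw match text (4 of them) because the pattern has no groups.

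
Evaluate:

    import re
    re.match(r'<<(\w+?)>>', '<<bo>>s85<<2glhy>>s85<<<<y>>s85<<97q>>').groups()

`match` is anchored at position 0; if the pattern doesn't fit there, it returns None.
The match spans [0:6] → '<<bo>>'.
Captured: group 1 = 'bo'.

('bo',)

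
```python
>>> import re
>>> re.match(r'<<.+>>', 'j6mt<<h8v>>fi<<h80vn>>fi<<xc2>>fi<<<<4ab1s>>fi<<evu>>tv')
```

None

With `match`, the pattern is implicitly anchored at the beginning.
Here the pattern fails at index 0, so the call returns None.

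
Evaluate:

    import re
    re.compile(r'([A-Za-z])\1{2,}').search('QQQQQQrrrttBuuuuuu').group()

`\1` is not a pattern — it's the concrete string captured by group 1, re-applied verbatim.
Unlike `match`, `search` isn't anchored — it looks for the pattern anywhere in the string.
The match spans [0:6] → 'QQQQQQ'.
Captured: group 1 = 'Q'.

'QQQQQQ'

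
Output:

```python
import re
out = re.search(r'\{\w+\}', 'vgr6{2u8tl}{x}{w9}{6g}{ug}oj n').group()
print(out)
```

{2u8tl}

The match spans [4:11] → '{2u8tl}'.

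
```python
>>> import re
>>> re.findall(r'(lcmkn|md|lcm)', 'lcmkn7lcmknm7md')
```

['lcmkn', 'lcmkn', 'md']

Alternation isn't longest-match — the leftmost alternative that fits at this position is chosen.
Scanning left to right: at [0:5] match 'lcmkn', group 1 = 'lcmkn'; at [6:11] match 'lcmkn', group 1 = 'lcmkn'; at [13:15] match 'md', group 1 = 'md'.
Because there's exactly one group, `findall` drops the full match and keeps group 1 from each hit.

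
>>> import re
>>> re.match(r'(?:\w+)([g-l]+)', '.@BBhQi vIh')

With `match`, the pattern is implicitly anchored at the beginning.
Here position 0 doesn't satisfy it, so the call returns None.

None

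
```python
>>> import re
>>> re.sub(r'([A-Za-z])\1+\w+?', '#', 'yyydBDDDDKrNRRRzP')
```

'#B#rN#P'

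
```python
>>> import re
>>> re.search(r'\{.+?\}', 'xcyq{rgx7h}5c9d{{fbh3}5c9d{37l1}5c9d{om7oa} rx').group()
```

'{rgx7h}'

Lazy quantifiers expand one character at a time until the remainder of the pattern can match.
Unlike `match`, `search` isn't anchored — it looks for the pattern anywhere in the string.
The match spans [4:11] → '{rgx7h}'.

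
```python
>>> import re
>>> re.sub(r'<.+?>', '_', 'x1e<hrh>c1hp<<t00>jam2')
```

'x1e_c1hp_jam2'

A `+?`/`*?`/`{m,n}?` starts at its minimum and grows only as far as needed for what follows to match.
Matches: at [3:8] → '<hrh>'; at [12:18] → '<<t00>'.
Each match is replaced by '_'.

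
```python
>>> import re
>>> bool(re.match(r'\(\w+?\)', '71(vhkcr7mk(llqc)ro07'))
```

False

`re.match` only tries the pattern at the start of the string.
Here position 0 doesn't satisfy it, so the call returns None, and `bool(None)` is False.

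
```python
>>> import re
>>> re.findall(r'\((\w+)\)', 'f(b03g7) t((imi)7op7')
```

One capturing group, so `findall` returns just the captured substring from each match — 2 in all.

['b03g7', 'imi']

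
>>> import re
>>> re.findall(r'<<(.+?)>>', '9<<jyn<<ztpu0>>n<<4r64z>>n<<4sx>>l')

['jyn<<ztpu0', '4r64z', '4sx']

Scanning left to right: at [1:15] match '<<jyn<<ztpu0>>', group 1 = 'jyn<<ztpu0'; at [16:25] match '<<4r64z>>', group 1 = '4r64z'; at [26:33] match '<<4sx>>', group 1 = '4sx'.
One capturing group, so `findall` returns just the captured substring from each match — 3 in all.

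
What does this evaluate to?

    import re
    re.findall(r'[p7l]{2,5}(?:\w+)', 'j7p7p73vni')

This matches 2 to 5 of one of [p7l]; then one or more of a word character (non-capturing group).
Matches: at [1:10] → '7p7p73vni'.
With no groups in the pattern, `findall` gives back each whole match — 1 here.

['7p7p73vni']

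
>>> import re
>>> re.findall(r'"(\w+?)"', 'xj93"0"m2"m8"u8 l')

['0', 'm8']

Scanning left to right: at [4:7] match '"0"', group 1 = '0'; at [9:13] match '"m8"', group 1 = 'm8'.
Because there's exactly one group, `findall` drops the full match and keeps group 1 from each hit.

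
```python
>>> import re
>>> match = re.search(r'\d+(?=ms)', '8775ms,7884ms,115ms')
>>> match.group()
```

'8775'

Because the assertion is zero-width, the text it checks is not consumed and won't appear in the result.
`re.search` scans for the first position where the pattern succeeds.
The match spans [0:4] → '8775'.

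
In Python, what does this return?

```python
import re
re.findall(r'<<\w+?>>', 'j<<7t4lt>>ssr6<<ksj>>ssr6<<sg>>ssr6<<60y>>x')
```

`findall` yields the raw match text (4 of them) because the pattern has no groups.

['<<7t4lt>>', '<<ksj>>', '<<sg>>', '<<60y>>']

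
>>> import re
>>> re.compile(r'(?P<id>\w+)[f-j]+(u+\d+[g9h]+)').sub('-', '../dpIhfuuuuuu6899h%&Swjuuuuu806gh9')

This matches one or more of a word character (captured as 'id'); then one or more of a character in [f-j]; then one or more of a literal 'u', then one or more of a digit, then one or more of one of [g9h] (captured).
Matches: at [3:19] → 'dpIhfuuuuuu6899h'; at [21:35] → 'Swjuuuuu806gh9'.
`sub` substitutes '-' at each match site.

'../-%&-'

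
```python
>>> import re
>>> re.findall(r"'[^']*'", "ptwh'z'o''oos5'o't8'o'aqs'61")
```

["'z'", "''", "'o'", "'o'"]

Walking the string: at [4:7] → "'z'"; at [8:10] → "''"; at [14:17] → "'o'"; at [19:22] → "'o'".
Since nothing is captured, `findall` lists the 4 matched substrings directly.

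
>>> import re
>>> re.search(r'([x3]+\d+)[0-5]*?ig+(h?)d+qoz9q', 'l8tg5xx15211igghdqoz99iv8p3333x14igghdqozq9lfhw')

Pattern: one or more of one of [x3], then one or more of a digit (captured); then zero or more of a character in [0-5] (lazy), then a literal 'i', then one or more of a literal 'g'; then optionally a literal 'h' (captured); then one or more of a literal 'd', then the literal 'qoz', then the literal '9q'.
`re.search` tries every starting position until one works.
Here nothing in the string fits, so the call returns None.

None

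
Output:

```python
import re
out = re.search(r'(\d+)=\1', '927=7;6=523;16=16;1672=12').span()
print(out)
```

(2, 5)

`\1` has to match the exact text group 1 already captured.
Unlike `match`, `search` isn't anchored — it looks for the pattern anywhere in the string.
The match spans [2:5] → '7=7'.
Captured: group 1 = '7'.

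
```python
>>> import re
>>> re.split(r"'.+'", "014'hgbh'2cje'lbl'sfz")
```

Matches to split on: at [3:18] → "'hgbh'2cje'lbl'".
The string is cut at each match, leaving 2 pieces.

['014', 'sfz']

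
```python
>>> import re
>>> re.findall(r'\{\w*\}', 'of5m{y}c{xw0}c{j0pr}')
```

`findall` yields the raw match text (3 of them) because the pattern has no groups.

['{y}', '{xw0}', '{j0pr}']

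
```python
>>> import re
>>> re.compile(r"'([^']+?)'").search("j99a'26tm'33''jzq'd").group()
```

"'26tm'"

`re.search` tries every starting position until one works.
The match spans [4:10] → "'26tm'".
Captured: group 1 = '26tm'.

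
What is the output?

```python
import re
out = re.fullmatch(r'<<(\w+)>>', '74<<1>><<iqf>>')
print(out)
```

None

`re.fullmatch` is like wrapping the pattern in `^…$` (in single-line mode).
Here the pattern can't cover the whole string, so the call returns None.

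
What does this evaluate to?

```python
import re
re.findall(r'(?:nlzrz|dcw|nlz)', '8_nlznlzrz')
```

Branches in `(...|...)` are attempted left-to-right; the first branch that allows the whole pattern to succeed is taken.
With no groups in the pattern, `findall` gives back each whole match — 2 here.

['nlz', 'nlzrz']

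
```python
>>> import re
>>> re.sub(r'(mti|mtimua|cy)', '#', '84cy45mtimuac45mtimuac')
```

'84#45#muac45#muac'

Alternation isn't longest-match — the leftmost alternative that fits at this position is chosen.
Matches: at [2:4] → 'cy'; at [6:9] → 'mti'; at [15:18] → 'mti'.
`sub` substitutes '#' at each match site.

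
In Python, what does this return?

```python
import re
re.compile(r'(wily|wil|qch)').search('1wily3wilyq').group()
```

'wily'

Branches in `(...|...)` are attempted left-to-right; the first branch that allows the whole pattern to succeed is taken.
The match spans [1:5] → 'wily'.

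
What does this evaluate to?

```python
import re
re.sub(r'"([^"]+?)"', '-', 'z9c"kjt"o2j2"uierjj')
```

'z9c-o2j2"uierjj'

`sub` substitutes '-' at each match site.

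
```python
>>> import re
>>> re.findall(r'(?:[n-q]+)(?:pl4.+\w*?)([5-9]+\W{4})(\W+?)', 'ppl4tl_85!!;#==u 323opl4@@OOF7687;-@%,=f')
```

[('7;-@%', ',')]

This matches one or more of a character in [n-q] (non-capturing group); then the literal 'pl4', then one or more of any character, then zero or more of a word character (lazy) (non-capturing group); then one or more of a character in [5-9], then exactly 4 of a non-word character (captured); then one or more of a non-word character (lazy) (captured).
Matches: at [0:38] match 'ppl4tl_85!!;#==u 323opl4@@OOF7687;-@%,', groups = ('7;-@%', ',').
With 2 capturing groups, `findall` returns a 2-tuple per match.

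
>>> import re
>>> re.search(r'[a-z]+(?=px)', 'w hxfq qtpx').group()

The lookaround is zero-width — it requires the adjacent text to match without consuming it, so the asserted text isn't part of the match.
Unlike `match`, `search` isn't anchored — it looks for the pattern anywhere in the string.
The match spans [7:9] → 'qt'.

'qt'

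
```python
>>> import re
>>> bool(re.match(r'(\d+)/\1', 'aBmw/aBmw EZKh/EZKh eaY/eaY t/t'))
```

After group 1 captures some text, `\1` only succeeds where that same text appears again.
`re.match` won't scan ahead — the pattern has to work from the very first character.
Here the pattern fails at index 0, so the call returns None, and `bool(None)` is False.

False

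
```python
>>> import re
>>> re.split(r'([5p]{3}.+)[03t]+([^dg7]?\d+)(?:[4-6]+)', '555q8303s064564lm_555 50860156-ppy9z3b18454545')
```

['', '555q8303s064564lm_555 50860156-ppy9z', 'b1845454', '']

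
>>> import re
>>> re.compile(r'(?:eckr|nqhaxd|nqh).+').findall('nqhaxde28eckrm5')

['nqhaxde28eckrm5']

Matches: at [0:15] → 'nqhaxde28eckrm5'.
Since nothing is captured, `findall` lists the 1 matched substring directly.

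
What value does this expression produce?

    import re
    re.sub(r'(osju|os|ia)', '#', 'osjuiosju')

The regex engine tests alternatives in the order written; an earlier branch that matches wins even if a later one would match more.
Each match is replaced by '#'.

'#i#'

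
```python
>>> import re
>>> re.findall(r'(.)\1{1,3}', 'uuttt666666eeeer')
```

['u', 't', '6', '6', 'e']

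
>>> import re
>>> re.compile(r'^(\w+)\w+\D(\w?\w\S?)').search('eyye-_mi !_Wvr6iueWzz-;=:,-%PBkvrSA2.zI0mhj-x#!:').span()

(0, 8)

The pattern matches anchored at the start of the string; then one or more of a word character (captured); then one or more of a word character, then a non-digit; then optionally a word character, then a word character, then optionally a non-whitespace character (captured).
`re.search` scans for the first position where the pattern succeeds.
The match spans [0:8] → 'eyye-_mi'.
Captured: group 1 = 'eyy', group 2 = '_mi'.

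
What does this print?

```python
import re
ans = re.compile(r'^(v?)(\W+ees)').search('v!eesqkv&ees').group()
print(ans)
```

Pattern: anchored at the start of the string; then optionally a literal 'v' (captured); then one or more of a non-word character, then the literal 'ees' (captured).
`re.search` tries every starting position until one works.
The match spans [0:5] → 'v!ees'.
Captured: group 1 = 'v', group 2 = '!ees'.

v!ees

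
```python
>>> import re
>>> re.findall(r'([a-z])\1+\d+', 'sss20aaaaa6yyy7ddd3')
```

`\1` has to match the exact text group 1 already captured.
Because there's exactly one group, `findall` drops the full match and keeps group 1 from each hit.

['s', 'a', 'y', 'd']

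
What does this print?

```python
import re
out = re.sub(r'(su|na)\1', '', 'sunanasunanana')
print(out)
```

`\1` has to match the exact text group 1 already captured.
Each match is replaced by ''.

susuna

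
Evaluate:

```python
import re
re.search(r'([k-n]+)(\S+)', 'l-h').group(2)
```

'-h'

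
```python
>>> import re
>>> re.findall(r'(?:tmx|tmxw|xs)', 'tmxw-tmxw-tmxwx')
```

['tmx', 'tmx', 'tmx']

Branches in `(...|...)` are attempted left-to-right; the first branch that allows the whole pattern to succeed is taken.
Walking the string: at [0:3] → 'tmx'; at [5:8] → 'tmx'; at [10:13] → 'tmx'.
With no groups in the pattern, `findall` gives back each whole match — 3 here.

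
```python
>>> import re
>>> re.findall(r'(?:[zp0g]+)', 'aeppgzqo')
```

['ppgz']

Pattern: one or more of one of [zp0g] (non-capturing group).
Scanning left to right: at [2:6] → 'ppgz'.
No capturing groups, so `findall` returns the 1 full match string.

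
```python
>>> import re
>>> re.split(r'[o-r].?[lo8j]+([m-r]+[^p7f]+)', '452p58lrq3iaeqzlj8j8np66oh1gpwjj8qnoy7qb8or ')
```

The pattern matches a character in [o-r], then optionally any character, then one or more of one of [lo8j]; then one or more of a character in [m-r], then one or more of any character except [p7f] (captured).
Matches to split on: at [3:21] → 'p58lrq3iaeqzlj8j8n'; at [28:37] → 'pwjj8qnoy'; at [38:44] → 'qb8or '.
With a capturing group present, the delimiter's captured portion is kept in the result list.

['452', 'rq3iaeqzlj8j8n', 'p66oh1g', 'qnoy', '7', 'r ', '']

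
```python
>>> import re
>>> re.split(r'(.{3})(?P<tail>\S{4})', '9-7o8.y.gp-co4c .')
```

The pattern matches exactly 3 of any character (captured); then exactly 4 of a non-whitespace character (captured as 'tail').
The group in the pattern means `split` returns the separators' captures alongside the pieces.

['', '9-7', 'o8.y', '', '.gp', '-co4', 'c .']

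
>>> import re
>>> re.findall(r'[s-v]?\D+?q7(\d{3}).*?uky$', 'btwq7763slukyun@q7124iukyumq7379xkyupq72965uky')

Pattern: optionally a character in [s-v], then one or more of a non-digit (lazy), then the literal 'q7'; then exactly 3 of a digit (captured); then zero or more of any character (lazy), then the literal 'uky'; then anchored at the end.
Matches: at [0:46] match 'btwq7763slukyun@q7124iukyumq7379xkyupq72965uky', group 1 = '763'.
One capturing group, so `findall` returns just the captured substring from the one match — 1 in all.

['763']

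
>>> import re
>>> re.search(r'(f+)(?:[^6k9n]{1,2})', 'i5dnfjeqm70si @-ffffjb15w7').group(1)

Pattern: one or more of a literal 'f' (captured); then 1 to 2 of any character except [6k9n] (non-capturing group).
`search` walks the string left to right and returns the first match it finds.
The match spans [4:7] → 'fje'.
Captured: group 1 = 'f'.

'f'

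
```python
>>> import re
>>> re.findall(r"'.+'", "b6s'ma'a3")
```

["'ma'"]

Since nothing is captured, `findall` lists the 1 matched substring directly.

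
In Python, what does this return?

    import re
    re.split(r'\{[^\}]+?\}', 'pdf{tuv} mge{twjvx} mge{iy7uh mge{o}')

Splitting on the pattern gives 4 pieces.

['pdf', ' mge', ' mge', '']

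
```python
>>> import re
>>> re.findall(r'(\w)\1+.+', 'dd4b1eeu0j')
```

`\1` is not a pattern — it's the concrete string captured by group 1, re-applied verbatim.
One capturing group, so `findall` returns just the captured substring from the one match — 1 in all.

['d']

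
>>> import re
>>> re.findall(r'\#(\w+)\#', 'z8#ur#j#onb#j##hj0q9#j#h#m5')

With a single group, `findall` returns only what that group captured — 4 items.

['ur', 'onb', 'hj0q9', 'h']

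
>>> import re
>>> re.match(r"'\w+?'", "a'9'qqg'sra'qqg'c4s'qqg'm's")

None

With `match`, the pattern is implicitly anchored at the beginning.
Here the pattern fails at index 0, so the call returns None.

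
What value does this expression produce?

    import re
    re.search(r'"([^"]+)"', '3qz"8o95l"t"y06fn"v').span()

(3, 10)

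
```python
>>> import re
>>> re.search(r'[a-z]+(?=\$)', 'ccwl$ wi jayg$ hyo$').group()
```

'ccwl'

The lookaround is zero-width — it requires the adjacent text to match without consuming it, so the asserted text isn't part of the match.
The match spans [0:4] → 'ccwl'.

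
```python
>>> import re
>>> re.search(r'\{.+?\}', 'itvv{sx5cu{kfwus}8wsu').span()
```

Unlike `match`, `search` isn't anchored — it looks for the pattern anywhere in the string.
The match spans [4:17] → '{sx5cu{kfwus}'.

(4, 17)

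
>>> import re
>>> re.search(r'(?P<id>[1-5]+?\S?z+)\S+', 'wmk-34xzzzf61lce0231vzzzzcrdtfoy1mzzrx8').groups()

('34xzzz',)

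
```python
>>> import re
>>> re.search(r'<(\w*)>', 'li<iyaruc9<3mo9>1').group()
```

The match spans [10:16] → '<3mo9>'.

'<3mo9>'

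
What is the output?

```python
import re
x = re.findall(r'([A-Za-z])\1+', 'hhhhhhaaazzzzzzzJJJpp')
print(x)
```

['h', 'a', 'z', 'J', 'p']

The backreference `\1` re-matches whatever the first group consumed, character for character.
One capturing group, so `findall` returns just the captured substring from each match — 5 in all.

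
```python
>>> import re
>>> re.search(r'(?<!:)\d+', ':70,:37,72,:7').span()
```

Because the assertion is negative and zero-width, positions next to the forbidden text are skipped.
The match spans [2:3] → '0'.

(2, 3)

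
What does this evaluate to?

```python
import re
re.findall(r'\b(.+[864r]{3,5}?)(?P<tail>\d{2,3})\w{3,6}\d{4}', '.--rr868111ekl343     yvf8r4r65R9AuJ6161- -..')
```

[('rr868111ekl343     yvf8r4r', '65')]

2 groups means the one result is a tuple of 2 captured strings — 1 here.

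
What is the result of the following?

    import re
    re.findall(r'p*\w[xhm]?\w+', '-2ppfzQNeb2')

['2ppfzQNeb2']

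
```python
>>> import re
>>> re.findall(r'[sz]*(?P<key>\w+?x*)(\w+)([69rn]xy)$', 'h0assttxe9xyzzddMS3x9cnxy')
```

[('h', '0assttxe9xyzzddMS3x9c', 'nxy')]

This matches zero or more of one of [sz]; then one or more of a word character (lazy), then zero or more of a literal 'x' (captured as 'key'); then one or more of a word character (captured); then one of [69rn], then the literal 'xy' (captured); then anchored at the end.
Scanning left to right: at [0:25] match 'h0assttxe9xyzzddMS3x9cnxy', groups = ('h', '0assttxe9xyzzddMS3x9c', 'nxy').
With 3 capturing groups, `findall` returns a 3-tuple per match.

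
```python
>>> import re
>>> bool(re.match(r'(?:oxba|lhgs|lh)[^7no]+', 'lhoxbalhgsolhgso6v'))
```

False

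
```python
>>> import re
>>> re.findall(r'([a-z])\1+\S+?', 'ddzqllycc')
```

['d', 'l']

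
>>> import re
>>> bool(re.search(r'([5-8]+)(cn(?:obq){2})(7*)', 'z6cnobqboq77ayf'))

False

Pattern: one or more of a character in [5-8] (captured); then the literal 'cn', then the literal 'obq' repeated 2 times (captured); then zero or more of a literal '7' (captured).
`re.search` scans for the first position where the pattern succeeds.
Here no position works, so the call returns None, and `bool(None)` is False.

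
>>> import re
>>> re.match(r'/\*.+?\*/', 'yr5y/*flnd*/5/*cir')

`match` is anchored at position 0; if the pattern doesn't fit there, it returns None.
Here the pattern fails at index 0, so the call returns None.

None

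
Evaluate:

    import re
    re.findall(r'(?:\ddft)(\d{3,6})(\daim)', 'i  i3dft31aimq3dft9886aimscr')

[('988', '6aim')]

This matches a digit, then the literal 'dft' (non-capturing group); then 3 to 6 of a digit (captured); then a digit, then the literal 'aim' (captured).
2 groups means the one result is a tuple of 2 captured strings — 1 here.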